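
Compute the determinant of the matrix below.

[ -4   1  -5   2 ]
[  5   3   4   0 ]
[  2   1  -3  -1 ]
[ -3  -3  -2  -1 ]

Forward elimination:
R2 <- R2 - (-5/4)*R1:  [    0  17/4  -9/4   5/2 ]
R3 <- R3 - (-1/2)*R1:  [     0    3/2  -11/2      0 ]
R4 <- R4 - (3/4)*R1:  [     0  -15/4    7/4   -5/2 ]
R3 <- R3 - (6/17)*R2:  [      0       0  -80/17  -15/17 ]
R4 <- R4 - (-15/17)*R2:  [     0      0  -4/17  -5/17 ]
R4 <- R4 - (1/20)*R3:  [    0     0     0  -1/4 ]
Upper-triangular form:
[ -4     1      -5       2 ]
[  0  17/4    -9/4     5/2 ]
[  0     0  -80/17  -15/17 ]
[  0     0       0    -1/4 ]
det(A) = (-1)^0 * (-4) * (17/4) * (-80/17) * (-1/4) = -20  (0 row swaps -> sign +1)

det(A) = -20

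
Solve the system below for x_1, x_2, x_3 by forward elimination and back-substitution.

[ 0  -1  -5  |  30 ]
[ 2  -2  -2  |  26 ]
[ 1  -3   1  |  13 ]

Forward elimination on [A|b]:
R1 <-> R2   (pivot in column 1 was zero)
[ 2  -2  -2  26 ]
[ 0  -1  -5  30 ]
[ 1  -3   1  13 ]
R3 <- R3 - (1/2)*R1:  [  0  -2   2   0 ]
R3 <- R3 - (2)*R2:  [   0    0   12  -60 ]
Row echelon form:
[ 2  -2  -2  |   26 ]
[ 0  -1  -5  |   30 ]
[ 0   0  12  |  -60 ]
Back-substitution:
x_3 = (-60) / 12 = -5
x_2 = (30 - (-5)*(-5)) / -1 = -5
x_1 = (26 - (-2)*(-5) - (-2)*(-5)) / 2 = 3

(3, -5, -5)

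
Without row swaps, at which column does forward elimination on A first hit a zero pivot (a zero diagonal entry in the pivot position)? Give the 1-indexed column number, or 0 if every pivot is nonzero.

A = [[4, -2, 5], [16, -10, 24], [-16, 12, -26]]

first zero-pivot column = 0

Naive forward elimination:
R2 <- R2 - (4)*R1:  [  0  -2   4 ]
R3 <- R3 - (-4)*R1:  [  0   4  -6 ]
R3 <- R3 - (-2)*R2:  [ 0  0  2 ]
All pivots nonzero; naive elimination completes without hitting a zero pivot.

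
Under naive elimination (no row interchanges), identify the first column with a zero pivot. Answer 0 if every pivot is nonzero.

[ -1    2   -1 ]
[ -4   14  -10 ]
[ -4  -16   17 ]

first zero-pivot column = 0

Naive forward elimination:
R2 <- R2 - (4)*R1:  [  0   6  -6 ]
R3 <- R3 - (4)*R1:  [   0  -24   21 ]
R3 <- R3 - (-4)*R2:  [  0   0  -3 ]
All pivots nonzero; naive elimination completes without hitting a zero pivot.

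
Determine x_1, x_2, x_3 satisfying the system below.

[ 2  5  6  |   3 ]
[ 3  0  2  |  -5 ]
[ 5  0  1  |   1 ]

(1, 5, -4)

Forward elimination on [A|b]:
R2 <- R2 - (3/2)*R1:  [     0  -15/2     -7  -19/2 ]
R3 <- R3 - (5/2)*R1:  [     0  -25/2    -14  -13/2 ]
R3 <- R3 - (5/3)*R2:  [    0     0  -7/3  28/3 ]
Row echelon form:
[ 2      5     6  |      3 ]
[ 0  -15/2    -7  |  -19/2 ]
[ 0      0  -7/3  |   28/3 ]
Back-substitution:
x_3 = (28/3) / (-7/3) = -4
x_2 = (-19/2 - (-7)*(-4)) / (-15/2) = 5
x_1 = (3 - (5)*(5) - (6)*(-4)) / 2 = 1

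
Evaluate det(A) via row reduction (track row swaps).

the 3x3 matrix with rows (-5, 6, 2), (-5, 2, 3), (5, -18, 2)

Forward elimination:
R2 <- R2 - (1)*R1:  [  0  -4   1 ]
R3 <- R3 - (-1)*R1:  [   0  -12    4 ]
R3 <- R3 - (3)*R2:  [ 0  0  1 ]
Upper-triangular form:
[ -5   6  2 ]
[  0  -4  1 ]
[  0   0  1 ]
det(A) = (-1)^0 * (-5) * (-4) * (1) = 20  (0 row swaps -> sign +1)

det(A) = 20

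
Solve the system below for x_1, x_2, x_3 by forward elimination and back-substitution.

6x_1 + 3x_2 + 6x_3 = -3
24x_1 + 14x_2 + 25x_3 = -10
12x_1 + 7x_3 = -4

(2, 3, -4)

Forward elimination on [A|b]:
R2 <- R2 - (4)*R1:  [ 0  2  1  2 ]
R3 <- R3 - (2)*R1:  [  0  -6  -5   2 ]
R3 <- R3 - (-3)*R2:  [  0   0  -2   8 ]
Row echelon form:
[ 6  3   6  |  -3 ]
[ 0  2   1  |   2 ]
[ 0  0  -2  |   8 ]
Back-substitution:
x_3 = (8) / -2 = -4
x_2 = (2 - (1)*(-4)) / 2 = 3
x_1 = (-3 - (3)*(3) - (6)*(-4)) / 6 = 2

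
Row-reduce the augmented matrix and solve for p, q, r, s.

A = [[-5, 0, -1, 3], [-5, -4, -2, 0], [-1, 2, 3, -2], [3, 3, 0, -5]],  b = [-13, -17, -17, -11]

Forward elimination on [A|b]:
R2 <- R2 - (1)*R1:  [  0  -4  -1  -3  -4 ]
R3 <- R3 - (1/5)*R1:  [     0      2   16/5  -13/5  -72/5 ]
R4 <- R4 - (-3/5)*R1:  [     0      3   -3/5  -16/5  -94/5 ]
R3 <- R3 - (-1/2)*R2:  [      0       0   27/10  -41/10   -82/5 ]
R4 <- R4 - (-3/4)*R2:  [       0        0   -27/20  -109/20   -109/5 ]
R4 <- R4 - (-1/2)*R3:  [     0      0      0  -15/2    -30 ]
Row echelon form:
[ -5   0     -1       3  |    -13 ]
[  0  -4     -1      -3  |     -4 ]
[  0   0  27/10  -41/10  |  -82/5 ]
[  0   0      0   -15/2  |    -30 ]
Back-substitution:
s = (-30) / (-15/2) = 4
r = (-82/5 - (-41/10)*(4)) / (27/10) = 0
q = (-4 - (-1)*(0) - (-3)*(4)) / -4 = -2
p = (-13 - (-1)*(0) - (3)*(4)) / -5 = 5

(5, -2, 0, 4)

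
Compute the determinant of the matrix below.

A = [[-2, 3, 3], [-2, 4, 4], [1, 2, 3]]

Forward elimination:
R2 <- R2 - (1)*R1:  [ 0  1  1 ]
R3 <- R3 - (-1/2)*R1:  [   0  7/2  9/2 ]
R3 <- R3 - (7/2)*R2:  [ 0  0  1 ]
Upper-triangular form:
[ -2  3  3 ]
[  0  1  1 ]
[  0  0  1 ]
det(A) = (-1)^0 * (-2) * (1) * (1) = -2  (0 row swaps -> sign +1)

det(A) = -2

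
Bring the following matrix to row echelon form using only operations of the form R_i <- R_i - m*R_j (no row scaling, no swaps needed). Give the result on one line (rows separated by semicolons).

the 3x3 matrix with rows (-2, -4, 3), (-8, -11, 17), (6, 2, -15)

REF = [-2 -4 3; 0 5 5; 0 0 4]

Forward elimination:
R2 <- R2 - (4)*R1:  [ 0  5  5 ]
R3 <- R3 - (-3)*R1:  [   0  -10   -6 ]
R3 <- R3 - (-2)*R2:  [ 0  0  4 ]
Row echelon form:
[ -2  -4  3 ]
[  0   5  5 ]
[  0   0  4 ]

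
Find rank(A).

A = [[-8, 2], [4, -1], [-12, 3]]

rank(A) = 1

Row reduction:
R2 <- R2 - (-1/2)*R1:  [ 0  0 ]
R3 <- R3 - (3/2)*R1:  [ 0  0 ]
Row echelon form:
[ -8  2 ]
[  0  0 ]
[  0  0 ]
Nonzero rows / pivot columns: 1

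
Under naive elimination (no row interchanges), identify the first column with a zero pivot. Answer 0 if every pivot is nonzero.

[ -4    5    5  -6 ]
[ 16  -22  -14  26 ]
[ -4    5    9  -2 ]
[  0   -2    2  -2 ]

Naive forward elimination:
R2 <- R2 - (-4)*R1:  [  0  -2   6   2 ]
R3 <- R3 - (1)*R1:  [ 0  0  4  4 ]
R4 <- R4 - (1)*R2:  [  0   0  -4  -4 ]
R4 <- R4 - (-1)*R3:  [ 0  0  0  0 ]
Matrix at this point:
[ -4   5  5  -6 ]
[  0  -2  6   2 ]
[  0   0  4   4 ]
[  0   0  0   0 ]
Pivot entry (4,4) in the last row is zero and there are no rows below to swap with -> zero pivot in column 4 (A is singular).

first zero-pivot column = 4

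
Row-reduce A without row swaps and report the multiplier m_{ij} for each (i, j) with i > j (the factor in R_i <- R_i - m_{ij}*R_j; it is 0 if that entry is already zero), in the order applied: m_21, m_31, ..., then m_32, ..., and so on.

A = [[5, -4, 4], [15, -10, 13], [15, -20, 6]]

multipliers: 3, 3, -4

Forward elimination:
R2 <- R2 - (3)*R1:  [ 0  2  1 ]
R3 <- R3 - (3)*R1:  [  0  -8  -6 ]
R3 <- R3 - (-4)*R2:  [  0   0  -2 ]
Multipliers (in order of application): m_{21} = 3, m_{31} = 3, m_{32} = -4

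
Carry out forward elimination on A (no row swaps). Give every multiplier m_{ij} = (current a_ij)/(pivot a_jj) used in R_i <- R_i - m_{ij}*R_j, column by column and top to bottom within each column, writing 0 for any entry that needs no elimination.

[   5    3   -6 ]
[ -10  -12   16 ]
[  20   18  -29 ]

Forward elimination:
R2 <- R2 - (-2)*R1:  [  0  -6   4 ]
R3 <- R3 - (4)*R1:  [  0   6  -5 ]
R3 <- R3 - (-1)*R2:  [  0   0  -1 ]
Multipliers (in order of application): m_{21} = -2, m_{31} = 4, m_{32} = -1

multipliers: -2, 4, -1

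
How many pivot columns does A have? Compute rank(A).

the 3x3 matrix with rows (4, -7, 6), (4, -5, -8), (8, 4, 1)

Row reduction:
R2 <- R2 - (1)*R1:  [   0    2  -14 ]
R3 <- R3 - (2)*R1:  [   0   18  -11 ]
R3 <- R3 - (9)*R2:  [   0    0  115 ]
Row echelon form:
[ 4  -7    6 ]
[ 0   2  -14 ]
[ 0   0  115 ]
Nonzero rows / pivot columns: 3

rank(A) = 3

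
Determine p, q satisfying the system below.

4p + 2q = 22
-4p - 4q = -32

Forward elimination on [A|b]:
R2 <- R2 - (-1)*R1:  [   0   -2  -10 ]
Row echelon form:
[ 4   2  |   22 ]
[ 0  -2  |  -10 ]
Back-substitution:
q = (-10) / -2 = 5
p = (22 - (2)*(5)) / 4 = 3

(3, 5)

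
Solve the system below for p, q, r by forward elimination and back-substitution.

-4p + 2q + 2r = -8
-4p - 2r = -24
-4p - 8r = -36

Forward elimination on [A|b]:
R2 <- R2 - (1)*R1:  [   0   -2   -4  -16 ]
R3 <- R3 - (1)*R1:  [   0   -2  -10  -28 ]
R3 <- R3 - (1)*R2:  [   0    0   -6  -12 ]
Row echelon form:
[ -4   2   2  |   -8 ]
[  0  -2  -4  |  -16 ]
[  0   0  -6  |  -12 ]
Back-substitution:
r = (-12) / -6 = 2
q = (-16 - (-4)*(2)) / -2 = 4
p = (-8 - (2)*(4) - (2)*(2)) / -4 = 5

(5, 4, 2)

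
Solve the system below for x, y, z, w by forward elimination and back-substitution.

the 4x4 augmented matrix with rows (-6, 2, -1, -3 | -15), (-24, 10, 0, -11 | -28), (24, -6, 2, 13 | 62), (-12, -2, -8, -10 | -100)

Forward elimination on [A|b]:
R2 <- R2 - (4)*R1:  [  0   2   4   1  32 ]
R3 <- R3 - (-4)*R1:  [  0   2  -2   1   2 ]
R4 <- R4 - (2)*R1:  [   0   -6   -6   -4  -70 ]
R3 <- R3 - (1)*R2:  [   0    0   -6    0  -30 ]
R4 <- R4 - (-3)*R2:  [  0   0   6  -1  26 ]
R4 <- R4 - (-1)*R3:  [  0   0   0  -1  -4 ]
Row echelon form:
[ -6  2  -1  -3  |  -15 ]
[  0  2   4   1  |   32 ]
[  0  0  -6   0  |  -30 ]
[  0  0   0  -1  |   -4 ]
Back-substitution:
w = (-4) / -1 = 4
z = (-30) / -6 = 5
y = (32 - (4)*(5) - (1)*(4)) / 2 = 4
x = (-15 - (2)*(4) - (-1)*(5) - (-3)*(4)) / -6 = 1

(1, 4, 5, 4)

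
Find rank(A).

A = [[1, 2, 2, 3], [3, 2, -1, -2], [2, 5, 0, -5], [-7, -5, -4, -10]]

Row reduction:
R2 <- R2 - (3)*R1:  [   0   -4   -7  -11 ]
R3 <- R3 - (2)*R1:  [   0    1   -4  -11 ]
R4 <- R4 - (-7)*R1:  [  0   9  10  11 ]
R3 <- R3 - (-1/4)*R2:  [     0      0  -23/4  -55/4 ]
R4 <- R4 - (-9/4)*R2:  [     0      0  -23/4  -55/4 ]
R4 <- R4 - (1)*R3:  [ 0  0  0  0 ]
Row echelon form:
[ 1   2      2      3 ]
[ 0  -4     -7    -11 ]
[ 0   0  -23/4  -55/4 ]
[ 0   0      0      0 ]
Nonzero rows / pivot columns: 3

rank(A) = 3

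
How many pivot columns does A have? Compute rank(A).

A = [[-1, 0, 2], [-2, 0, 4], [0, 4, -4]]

rank(A) = 2

Row reduction:
R2 <- R2 - (2)*R1:  [ 0  0  0 ]
R2 <-> R3   (pivot in column 2 was zero)
[ -1  0   2 ]
[  0  4  -4 ]
[  0  0   0 ]
Row echelon form:
[ -1  0   2 ]
[  0  4  -4 ]
[  0  0   0 ]
Nonzero rows / pivot columns: 2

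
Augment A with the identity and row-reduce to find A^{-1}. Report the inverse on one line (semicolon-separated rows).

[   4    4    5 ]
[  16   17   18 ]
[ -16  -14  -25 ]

inverse = [173/4 -15/2 13/4; -28 5 -2; -12 2 -1]

Gauss-Jordan on [A | I]:
R1 <- (1/4)*R1:  [   1    1  5/4  |  1/4    0    0 ]
R2 <- R2 - (16)*R1:  [  0   1  -2  |  -4   1   0 ]
R3 <- R3 - (-16)*R1:  [  0   2  -5  |   4   0   1 ]
R1 <- R1 - (1)*R2:  [    1     0  13/4  |  17/4    -1     0 ]
R3 <- R3 - (2)*R2:  [  0   0  -1  |  12  -2   1 ]
R3 <- (1/-1)*R3:  [   0    0    1  |  -12    2   -1 ]
R1 <- R1 - (13/4)*R3:  [     1      0      0  |  173/4  -15/2   13/4 ]
R2 <- R2 - (-2)*R3:  [   0    1    0  |  -28    5   -2 ]
Right block of [I | A^{-1}] is the inverse:
[ 173/4  -15/2  13/4 ]
[   -28      5    -2 ]
[   -12      2    -1 ]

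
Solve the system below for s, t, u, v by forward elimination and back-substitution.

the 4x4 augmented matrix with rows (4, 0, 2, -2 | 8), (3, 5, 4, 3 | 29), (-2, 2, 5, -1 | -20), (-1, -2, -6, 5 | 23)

(5, 2, -2, 4)

Forward elimination on [A|b]:
R2 <- R2 - (3/4)*R1:  [   0    5  5/2  9/2   23 ]
R3 <- R3 - (-1/2)*R1:  [   0    2    6   -2  -16 ]
R4 <- R4 - (-1/4)*R1:  [     0     -2  -11/2    9/2     25 ]
R3 <- R3 - (2/5)*R2:  [      0       0       5   -19/5  -126/5 ]
R4 <- R4 - (-2/5)*R2:  [     0      0   -9/2  63/10  171/5 ]
R4 <- R4 - (-9/10)*R3:  [      0       0       0   72/25  288/25 ]
Row echelon form:
[ 4  0    2     -2  |       8 ]
[ 0  5  5/2    9/2  |      23 ]
[ 0  0    5  -19/5  |  -126/5 ]
[ 0  0    0  72/25  |  288/25 ]
Back-substitution:
v = (288/25) / (72/25) = 4
u = (-126/5 - (-19/5)*(4)) / 5 = -2
t = (23 - (5/2)*(-2) - (9/2)*(4)) / 5 = 2
s = (8 - (2)*(-2) - (-2)*(4)) / 4 = 5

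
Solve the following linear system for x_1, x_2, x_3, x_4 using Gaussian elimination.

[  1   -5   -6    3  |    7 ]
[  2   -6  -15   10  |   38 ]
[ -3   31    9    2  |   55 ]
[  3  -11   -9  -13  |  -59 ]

(5, 2, 0, 4)

Forward elimination on [A|b]:
R2 <- R2 - (2)*R1:  [  0   4  -3   4  24 ]
R3 <- R3 - (-3)*R1:  [  0  16  -9  11  76 ]
R4 <- R4 - (3)*R1:  [   0    4    9  -22  -80 ]
R3 <- R3 - (4)*R2:  [   0    0    3   -5  -20 ]
R4 <- R4 - (1)*R2:  [    0     0    12   -26  -104 ]
R4 <- R4 - (4)*R3:  [   0    0    0   -6  -24 ]
Row echelon form:
[ 1  -5  -6   3  |    7 ]
[ 0   4  -3   4  |   24 ]
[ 0   0   3  -5  |  -20 ]
[ 0   0   0  -6  |  -24 ]
Back-substitution:
x_4 = (-24) / -6 = 4
x_3 = (-20 - (-5)*(4)) / 3 = 0
x_2 = (24 - (-3)*(0) - (4)*(4)) / 4 = 2
x_1 = (7 - (-5)*(2) - (-6)*(0) - (3)*(4)) / 1 = 5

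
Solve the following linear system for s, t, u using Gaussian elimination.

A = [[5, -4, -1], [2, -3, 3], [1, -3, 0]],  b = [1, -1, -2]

Forward elimination on [A|b]:
R2 <- R2 - (2/5)*R1:  [    0  -7/5  17/5  -7/5 ]
R3 <- R3 - (1/5)*R1:  [     0  -11/5    1/5  -11/5 ]
R3 <- R3 - (11/7)*R2:  [     0      0  -36/7      0 ]
Row echelon form:
[ 5    -4     -1  |     1 ]
[ 0  -7/5   17/5  |  -7/5 ]
[ 0     0  -36/7  |     0 ]
Back-substitution:
u = (0) / (-36/7) = 0
t = (-7/5 - (17/5)*(0)) / (-7/5) = 1
s = (1 - (-4)*(1) - (-1)*(0)) / 5 = 1

(1, 1, 0)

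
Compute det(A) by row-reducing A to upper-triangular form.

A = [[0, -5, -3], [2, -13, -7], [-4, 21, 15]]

det(A) = 40

Forward elimination:
R1 <-> R2   (pivot in column 1 was zero)
[  2  -13  -7 ]
[  0   -5  -3 ]
[ -4   21  15 ]
R3 <- R3 - (-2)*R1:  [  0  -5   1 ]
R3 <- R3 - (1)*R2:  [ 0  0  4 ]
Upper-triangular form:
[ 2  -13  -7 ]
[ 0   -5  -3 ]
[ 0    0   4 ]
det(A) = (-1)^1 * (2) * (-5) * (4) = 40  (1 row swap -> sign -1)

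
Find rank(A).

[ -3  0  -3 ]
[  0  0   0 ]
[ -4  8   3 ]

rank(A) = 2

Row reduction:
R3 <- R3 - (4/3)*R1:  [ 0  8  7 ]
R2 <-> R3   (pivot in column 2 was zero)
[ -3  0  -3 ]
[  0  8   7 ]
[  0  0   0 ]
Row echelon form:
[ -3  0  -3 ]
[  0  8   7 ]
[  0  0   0 ]
Nonzero rows / pivot columns: 2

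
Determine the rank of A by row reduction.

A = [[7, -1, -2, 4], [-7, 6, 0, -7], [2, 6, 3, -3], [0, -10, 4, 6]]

Row reduction:
R2 <- R2 - (-1)*R1:  [  0   5  -2  -3 ]
R3 <- R3 - (2/7)*R1:  [     0   44/7   25/7  -29/7 ]
R3 <- R3 - (44/35)*R2:  [      0       0  213/35  -13/35 ]
R4 <- R4 - (-2)*R2:  [ 0  0  0  0 ]
Row echelon form:
[ 7  -1      -2       4 ]
[ 0   5      -2      -3 ]
[ 0   0  213/35  -13/35 ]
[ 0   0       0       0 ]
Nonzero rows / pivot columns: 3

rank(A) = 3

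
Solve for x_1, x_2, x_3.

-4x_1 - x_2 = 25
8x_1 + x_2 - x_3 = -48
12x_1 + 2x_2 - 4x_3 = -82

Forward elimination on [A|b]:
R2 <- R2 - (-2)*R1:  [  0  -1  -1   2 ]
R3 <- R3 - (-3)*R1:  [  0  -1  -4  -7 ]
R3 <- R3 - (1)*R2:  [  0   0  -3  -9 ]
Row echelon form:
[ -4  -1   0  |  25 ]
[  0  -1  -1  |   2 ]
[  0   0  -3  |  -9 ]
Back-substitution:
x_3 = (-9) / -3 = 3
x_2 = (2 - (-1)*(3)) / -1 = -5
x_1 = (25 - (-1)*(-5)) / -4 = -5

(-5, -5, 3)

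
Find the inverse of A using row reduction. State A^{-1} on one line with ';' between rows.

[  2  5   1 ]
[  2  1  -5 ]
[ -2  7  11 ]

Gauss-Jordan on [A | I]:
R1 <- (1/2)*R1:  [   1  5/2  1/2  |  1/2    0    0 ]
R2 <- R2 - (2)*R1:  [  0  -4  -6  |  -1   1   0 ]
R3 <- R3 - (-2)*R1:  [  0  12  12  |   1   0   1 ]
R2 <- (1/-4)*R2:  [    0     1   3/2  |   1/4  -1/4     0 ]
R1 <- R1 - (5/2)*R2:  [     1      0  -13/4  |   -1/8    5/8      0 ]
R3 <- R3 - (12)*R2:  [  0   0  -6  |  -2   3   1 ]
R3 <- (1/-6)*R3:  [    0     0     1  |   1/3  -1/2  -1/6 ]
R1 <- R1 - (-13/4)*R3:  [      1       0       0  |   23/24      -1  -13/24 ]
R2 <- R2 - (3/2)*R3:  [    0     1     0  |  -1/4   1/2   1/4 ]
Right block of [I | A^{-1}] is the inverse:
[ 23/24    -1  -13/24 ]
[  -1/4   1/2     1/4 ]
[   1/3  -1/2    -1/6 ]

inverse = [23/24 -1 -13/24; -1/4 1/2 1/4; 1/3 -1/2 -1/6]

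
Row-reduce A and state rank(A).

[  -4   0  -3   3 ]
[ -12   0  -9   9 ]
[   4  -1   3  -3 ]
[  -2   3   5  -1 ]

rank(A) = 3

Row reduction:
R2 <- R2 - (3)*R1:  [ 0  0  0  0 ]
R3 <- R3 - (-1)*R1:  [  0  -1   0   0 ]
R4 <- R4 - (1/2)*R1:  [    0     3  13/2  -5/2 ]
R2 <-> R3   (pivot in column 2 was zero)
[ -4   0    -3     3 ]
[  0  -1     0     0 ]
[  0   0     0     0 ]
[  0   3  13/2  -5/2 ]
R4 <- R4 - (-3)*R2:  [    0     0  13/2  -5/2 ]
R3 <-> R4   (pivot in column 3 was zero)
[ -4   0    -3     3 ]
[  0  -1     0     0 ]
[  0   0  13/2  -5/2 ]
[  0   0     0     0 ]
Row echelon form:
[ -4   0    -3     3 ]
[  0  -1     0     0 ]
[  0   0  13/2  -5/2 ]
[  0   0     0     0 ]
Nonzero rows / pivot columns: 3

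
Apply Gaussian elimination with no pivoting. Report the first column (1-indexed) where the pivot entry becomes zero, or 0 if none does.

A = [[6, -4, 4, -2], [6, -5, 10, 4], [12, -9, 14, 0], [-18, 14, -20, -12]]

Naive forward elimination:
R2 <- R2 - (1)*R1:  [  0  -1   6   6 ]
R3 <- R3 - (2)*R1:  [  0  -1   6   4 ]
R4 <- R4 - (-3)*R1:  [   0    2   -8  -18 ]
R3 <- R3 - (1)*R2:  [  0   0   0  -2 ]
R4 <- R4 - (-2)*R2:  [  0   0   4  -6 ]
Matrix at this point:
[ 6  -4  4  -2 ]
[ 0  -1  6   6 ]
[ 0   0  0  -2 ]
[ 0   0  4  -6 ]
Pivot entry (3,3) is zero but row 4 has 4 in column 3 -> naive elimination stops; a row interchange (e.g. R3 <-> R4) would be required here.

first zero-pivot column = 3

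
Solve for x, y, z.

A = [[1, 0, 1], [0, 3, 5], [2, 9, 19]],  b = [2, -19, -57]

(4, -3, -2)

Forward elimination on [A|b]:
R3 <- R3 - (2)*R1:  [   0    9   17  -61 ]
R3 <- R3 - (3)*R2:  [  0   0   2  -4 ]
Row echelon form:
[ 1  0  1  |    2 ]
[ 0  3  5  |  -19 ]
[ 0  0  2  |   -4 ]
Back-substitution:
z = (-4) / 2 = -2
y = (-19 - (5)*(-2)) / 3 = -3
x = (2 - (1)*(-2)) / 1 = 4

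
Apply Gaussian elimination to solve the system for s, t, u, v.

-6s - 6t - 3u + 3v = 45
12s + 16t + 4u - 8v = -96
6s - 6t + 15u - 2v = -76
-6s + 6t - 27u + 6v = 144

Forward elimination on [A|b]:
R2 <- R2 - (-2)*R1:  [  0   4  -2  -2  -6 ]
R3 <- R3 - (-1)*R1:  [   0  -12   12    1  -31 ]
R4 <- R4 - (1)*R1:  [   0   12  -24    3   99 ]
R3 <- R3 - (-3)*R2:  [   0    0    6   -5  -49 ]
R4 <- R4 - (3)*R2:  [   0    0  -18    9  117 ]
R4 <- R4 - (-3)*R3:  [   0    0    0   -6  -30 ]
Row echelon form:
[ -6  -6  -3   3  |   45 ]
[  0   4  -2  -2  |   -6 ]
[  0   0   6  -5  |  -49 ]
[  0   0   0  -6  |  -30 ]
Back-substitution:
v = (-30) / -6 = 5
u = (-49 - (-5)*(5)) / 6 = -4
t = (-6 - (-2)*(-4) - (-2)*(5)) / 4 = -1
s = (45 - (-6)*(-1) - (-3)*(-4) - (3)*(5)) / -6 = -2

(-2, -1, -4, 5)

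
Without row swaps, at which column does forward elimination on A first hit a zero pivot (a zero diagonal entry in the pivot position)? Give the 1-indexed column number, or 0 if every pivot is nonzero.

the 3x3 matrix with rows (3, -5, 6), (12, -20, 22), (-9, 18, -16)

Naive forward elimination:
R2 <- R2 - (4)*R1:  [  0   0  -2 ]
R3 <- R3 - (-3)*R1:  [ 0  3  2 ]
Matrix at this point:
[ 3  -5   6 ]
[ 0   0  -2 ]
[ 0   3   2 ]
Pivot entry (2,2) is zero but row 3 has 3 in column 2 -> naive elimination stops; a row interchange (e.g. R2 <-> R3) would be required here.

first zero-pivot column = 2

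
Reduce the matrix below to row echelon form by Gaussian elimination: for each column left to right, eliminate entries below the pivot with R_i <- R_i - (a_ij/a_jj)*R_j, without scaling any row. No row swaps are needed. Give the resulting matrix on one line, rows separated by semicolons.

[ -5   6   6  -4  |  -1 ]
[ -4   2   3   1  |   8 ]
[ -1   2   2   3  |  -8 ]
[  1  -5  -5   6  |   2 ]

Forward elimination:
R2 <- R2 - (4/5)*R1:  [     0  -14/5   -9/5   21/5   44/5 ]
R3 <- R3 - (1/5)*R1:  [     0    4/5    4/5   19/5  -39/5 ]
R4 <- R4 - (-1/5)*R1:  [     0  -19/5  -19/5   26/5    9/5 ]
R3 <- R3 - (-2/7)*R2:  [     0      0    2/7      5  -37/7 ]
R4 <- R4 - (19/14)*R2:  [      0       0  -19/14    -1/2   -71/7 ]
R4 <- R4 - (-19/4)*R3:  [      0       0       0    93/4  -141/4 ]
Row echelon form:
[ -5      6     6    -4  |      -1 ]
[  0  -14/5  -9/5  21/5  |    44/5 ]
[  0      0   2/7     5  |   -37/7 ]
[  0      0     0  93/4  |  -141/4 ]

REF = [-5 6 6 -4 -1; 0 -14/5 -9/5 21/5 44/5; 0 0 2/7 5 -37/7; 0 0 0 93/4 -141/4]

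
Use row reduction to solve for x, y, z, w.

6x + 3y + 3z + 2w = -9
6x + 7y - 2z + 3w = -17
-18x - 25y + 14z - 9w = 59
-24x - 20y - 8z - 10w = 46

Forward elimination on [A|b]:
R2 <- R2 - (1)*R1:  [  0   4  -5   1  -8 ]
R3 <- R3 - (-3)*R1:  [   0  -16   23   -3   32 ]
R4 <- R4 - (-4)*R1:  [  0  -8   4  -2  10 ]
R3 <- R3 - (-4)*R2:  [ 0  0  3  1  0 ]
R4 <- R4 - (-2)*R2:  [  0   0  -6   0  -6 ]
R4 <- R4 - (-2)*R3:  [  0   0   0   2  -6 ]
Row echelon form:
[ 6  3   3  2  |  -9 ]
[ 0  4  -5  1  |  -8 ]
[ 0  0   3  1  |   0 ]
[ 0  0   0  2  |  -6 ]
Back-substitution:
w = (-6) / 2 = -3
z = (0 - (1)*(-3)) / 3 = 1
y = (-8 - (-5)*(1) - (1)*(-3)) / 4 = 0
x = (-9 - (3)*(0) - (3)*(1) - (2)*(-3)) / 6 = -1

(-1, 0, 1, -3)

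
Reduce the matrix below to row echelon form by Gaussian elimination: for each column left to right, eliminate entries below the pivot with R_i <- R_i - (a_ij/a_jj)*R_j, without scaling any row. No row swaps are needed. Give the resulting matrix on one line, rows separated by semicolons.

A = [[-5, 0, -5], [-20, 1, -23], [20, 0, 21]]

Forward elimination:
R2 <- R2 - (4)*R1:  [  0   1  -3 ]
R3 <- R3 - (-4)*R1:  [ 0  0  1 ]
Row echelon form:
[ -5  0  -5 ]
[  0  1  -3 ]
[  0  0   1 ]

REF = [-5 0 -5; 0 1 -3; 0 0 1]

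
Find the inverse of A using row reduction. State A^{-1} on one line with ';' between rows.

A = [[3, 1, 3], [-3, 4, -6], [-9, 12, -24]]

inverse = [4/15 -2/3 1/5; 1/5 1/2 -1/10; 0 1/2 -1/6]

Gauss-Jordan on [A | I]:
R1 <- (1/3)*R1:  [   1  1/3    1  |  1/3    0    0 ]
R2 <- R2 - (-3)*R1:  [  0   5  -3  |   1   1   0 ]
R3 <- R3 - (-9)*R1:  [   0   15  -15  |    3    0    1 ]
R2 <- (1/5)*R2:  [    0     1  -3/5  |   1/5   1/5     0 ]
R1 <- R1 - (1/3)*R2:  [     1      0    6/5  |   4/15  -1/15      0 ]
R3 <- R3 - (15)*R2:  [  0   0  -6  |   0  -3   1 ]
R3 <- (1/-6)*R3:  [    0     0     1  |     0   1/2  -1/6 ]
R1 <- R1 - (6/5)*R3:  [    1     0     0  |  4/15  -2/3   1/5 ]
R2 <- R2 - (-3/5)*R3:  [     0      1      0  |    1/5    1/2  -1/10 ]
Right block of [I | A^{-1}] is the inverse:
[ 4/15  -2/3    1/5 ]
[  1/5   1/2  -1/10 ]
[    0   1/2   -1/6 ]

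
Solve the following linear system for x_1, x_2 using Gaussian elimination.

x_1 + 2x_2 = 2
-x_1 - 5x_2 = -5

(0, 1)

Forward elimination on [A|b]:
R2 <- R2 - (-1)*R1:  [  0  -3  -3 ]
Row echelon form:
[ 1   2  |   2 ]
[ 0  -3  |  -3 ]
Back-substitution:
x_2 = (-3) / -3 = 1
x_1 = (2 - (2)*(1)) / 1 = 0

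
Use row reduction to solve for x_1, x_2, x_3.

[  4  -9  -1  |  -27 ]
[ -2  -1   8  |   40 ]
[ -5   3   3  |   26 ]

(-1, 2, 5)

Forward elimination on [A|b]:
R2 <- R2 - (-1/2)*R1:  [     0  -11/2   15/2   53/2 ]
R3 <- R3 - (-5/4)*R1:  [     0  -33/4    7/4  -31/4 ]
R3 <- R3 - (3/2)*R2:  [     0      0  -19/2  -95/2 ]
Row echelon form:
[ 4     -9     -1  |    -27 ]
[ 0  -11/2   15/2  |   53/2 ]
[ 0      0  -19/2  |  -95/2 ]
Back-substitution:
x_3 = (-95/2) / (-19/2) = 5
x_2 = (53/2 - (15/2)*(5)) / (-11/2) = 2
x_1 = (-27 - (-9)*(2) - (-1)*(5)) / 4 = -1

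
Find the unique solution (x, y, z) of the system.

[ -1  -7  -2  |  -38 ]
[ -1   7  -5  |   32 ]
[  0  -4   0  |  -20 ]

Forward elimination on [A|b]:
R2 <- R2 - (1)*R1:  [  0  14  -3  70 ]
R3 <- R3 - (-2/7)*R2:  [    0     0  -6/7     0 ]
Row echelon form:
[ -1  -7    -2  |  -38 ]
[  0  14    -3  |   70 ]
[  0   0  -6/7  |    0 ]
Back-substitution:
z = (0) / (-6/7) = 0
y = (70 - (-3)*(0)) / 14 = 5
x = (-38 - (-7)*(5) - (-2)*(0)) / -1 = 3

(3, 5, 0)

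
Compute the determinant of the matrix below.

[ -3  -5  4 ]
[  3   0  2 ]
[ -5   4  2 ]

det(A) = 152

Forward elimination:
R2 <- R2 - (-1)*R1:  [  0  -5   6 ]
R3 <- R3 - (5/3)*R1:  [     0   37/3  -14/3 ]
R3 <- R3 - (-37/15)*R2:  [      0       0  152/15 ]
Upper-triangular form:
[ -3  -5       4 ]
[  0  -5       6 ]
[  0   0  152/15 ]
det(A) = (-1)^0 * (-3) * (-5) * (152/15) = 152  (0 row swaps -> sign +1)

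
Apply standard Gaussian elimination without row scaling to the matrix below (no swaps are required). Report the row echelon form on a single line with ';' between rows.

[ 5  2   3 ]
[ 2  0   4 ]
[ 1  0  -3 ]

Forward elimination:
R2 <- R2 - (2/5)*R1:  [    0  -4/5  14/5 ]
R3 <- R3 - (1/5)*R1:  [     0   -2/5  -18/5 ]
R3 <- R3 - (1/2)*R2:  [  0   0  -5 ]
Row echelon form:
[ 5     2     3 ]
[ 0  -4/5  14/5 ]
[ 0     0    -5 ]

REF = [5 2 3; 0 -4/5 14/5; 0 0 -5]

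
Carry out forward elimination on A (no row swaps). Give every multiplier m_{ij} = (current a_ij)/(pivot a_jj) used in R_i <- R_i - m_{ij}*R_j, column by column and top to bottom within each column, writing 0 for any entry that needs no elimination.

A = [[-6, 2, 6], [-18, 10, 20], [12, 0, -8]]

Forward elimination:
R2 <- R2 - (3)*R1:  [ 0  4  2 ]
R3 <- R3 - (-2)*R1:  [ 0  4  4 ]
R3 <- R3 - (1)*R2:  [ 0  0  2 ]
Multipliers (in order of application): m_{21} = 3, m_{31} = -2, m_{32} = 1

multipliers: 3, -2, 1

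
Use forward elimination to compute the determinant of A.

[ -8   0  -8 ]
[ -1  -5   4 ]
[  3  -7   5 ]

Forward elimination:
R2 <- R2 - (1/8)*R1:  [  0  -5   5 ]
R3 <- R3 - (-3/8)*R1:  [  0  -7   2 ]
R3 <- R3 - (7/5)*R2:  [  0   0  -5 ]
Upper-triangular form:
[ -8   0  -8 ]
[  0  -5   5 ]
[  0   0  -5 ]
det(A) = (-1)^0 * (-8) * (-5) * (-5) = -200  (0 row swaps -> sign +1)

det(A) = -200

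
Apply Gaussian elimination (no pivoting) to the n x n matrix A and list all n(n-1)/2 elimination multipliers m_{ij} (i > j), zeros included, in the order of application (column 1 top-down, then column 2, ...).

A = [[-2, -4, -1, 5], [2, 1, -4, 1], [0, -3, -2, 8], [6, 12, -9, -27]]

Forward elimination:
R2 <- R2 - (-1)*R1:  [  0  -3  -5   6 ]
R3: entry in column 1 is already 0 -> m_{31} = 0 (no row operation needed)
R4 <- R4 - (-3)*R1:  [   0    0  -12  -12 ]
R3 <- R3 - (1)*R2:  [ 0  0  3  2 ]
R4: entry in column 2 is already 0 -> m_{42} = 0 (no row operation needed)
R4 <- R4 - (-4)*R3:  [  0   0   0  -4 ]
Multipliers (in order of application): m_{21} = -1, m_{31} = 0, m_{41} = -3, m_{32} = 1, m_{42} = 0, m_{43} = -4

multipliers: -1, 0, -3, 1, 0, -4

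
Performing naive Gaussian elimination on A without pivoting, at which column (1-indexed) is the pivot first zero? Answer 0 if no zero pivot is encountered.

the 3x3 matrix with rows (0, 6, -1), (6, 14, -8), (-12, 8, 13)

first zero-pivot column = 1

Naive forward elimination:
Pivot entry (1,1) is zero but row 2 has 6 in column 1 -> naive elimination stops; a row interchange (e.g. R1 <-> R2) would be required here.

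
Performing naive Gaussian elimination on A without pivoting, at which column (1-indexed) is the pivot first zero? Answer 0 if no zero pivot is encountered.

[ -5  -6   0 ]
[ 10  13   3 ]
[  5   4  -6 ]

first zero-pivot column = 3

Naive forward elimination:
R2 <- R2 - (-2)*R1:  [ 0  1  3 ]
R3 <- R3 - (-1)*R1:  [  0  -2  -6 ]
R3 <- R3 - (-2)*R2:  [ 0  0  0 ]
Matrix at this point:
[ -5  -6  0 ]
[  0   1  3 ]
[  0   0  0 ]
Pivot entry (3,3) in the last row is zero and there are no rows below to swap with -> zero pivot in column 3 (A is singular).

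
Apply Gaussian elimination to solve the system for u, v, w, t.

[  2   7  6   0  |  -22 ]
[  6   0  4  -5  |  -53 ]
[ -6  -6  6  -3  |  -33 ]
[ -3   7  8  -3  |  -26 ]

(-3, 2, -5, 3)

Forward elimination on [A|b]:
R2 <- R2 - (3)*R1:  [   0  -21  -14   -5   13 ]
R3 <- R3 - (-3)*R1:  [   0   15   24   -3  -99 ]
R4 <- R4 - (-3/2)*R1:  [    0  35/2    17    -3   -59 ]
R3 <- R3 - (-5/7)*R2:  [      0       0      14   -46/7  -628/7 ]
R4 <- R4 - (-5/6)*R2:  [      0       0    16/3   -43/6  -289/6 ]
R4 <- R4 - (8/21)*R3:  [        0         0         0   -457/98  -1371/98 ]
Row echelon form:
[ 2    7    6        0  |       -22 ]
[ 0  -21  -14       -5  |        13 ]
[ 0    0   14    -46/7  |    -628/7 ]
[ 0    0    0  -457/98  |  -1371/98 ]
Back-substitution:
t = (-1371/98) / (-457/98) = 3
w = (-628/7 - (-46/7)*(3)) / 14 = -5
v = (13 - (-14)*(-5) - (-5)*(3)) / -21 = 2
u = (-22 - (7)*(2) - (6)*(-5)) / 2 = -3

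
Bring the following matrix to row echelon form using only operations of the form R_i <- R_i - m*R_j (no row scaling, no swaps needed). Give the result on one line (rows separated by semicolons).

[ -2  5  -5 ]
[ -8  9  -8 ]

Forward elimination:
R2 <- R2 - (4)*R1:  [   0  -11   12 ]
Row echelon form:
[ -2    5  -5 ]
[  0  -11  12 ]

REF = [-2 5 -5; 0 -11 12]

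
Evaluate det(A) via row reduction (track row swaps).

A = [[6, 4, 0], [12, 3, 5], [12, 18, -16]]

Forward elimination:
R2 <- R2 - (2)*R1:  [  0  -5   5 ]
R3 <- R3 - (2)*R1:  [   0   10  -16 ]
R3 <- R3 - (-2)*R2:  [  0   0  -6 ]
Upper-triangular form:
[ 6   4   0 ]
[ 0  -5   5 ]
[ 0   0  -6 ]
det(A) = (-1)^0 * (6) * (-5) * (-6) = 180  (0 row swaps -> sign +1)

det(A) = 180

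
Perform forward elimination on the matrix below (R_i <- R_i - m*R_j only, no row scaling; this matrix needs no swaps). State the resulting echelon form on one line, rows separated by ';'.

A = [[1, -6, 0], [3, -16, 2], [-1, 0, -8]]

Forward elimination:
R2 <- R2 - (3)*R1:  [ 0  2  2 ]
R3 <- R3 - (-1)*R1:  [  0  -6  -8 ]
R3 <- R3 - (-3)*R2:  [  0   0  -2 ]
Row echelon form:
[ 1  -6   0 ]
[ 0   2   2 ]
[ 0   0  -2 ]

REF = [1 -6 0; 0 2 2; 0 0 -2]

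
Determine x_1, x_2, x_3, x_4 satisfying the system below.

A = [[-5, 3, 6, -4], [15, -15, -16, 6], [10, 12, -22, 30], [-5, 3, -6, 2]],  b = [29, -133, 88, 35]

(-4, 5, 1, 3)

Forward elimination on [A|b]:
R2 <- R2 - (-3)*R1:  [   0   -6    2   -6  -46 ]
R3 <- R3 - (-2)*R1:  [   0   18  -10   22  146 ]
R4 <- R4 - (1)*R1:  [   0    0  -12    6    6 ]
R3 <- R3 - (-3)*R2:  [  0   0  -4   4   8 ]
R4 <- R4 - (3)*R3:  [   0    0    0   -6  -18 ]
Row echelon form:
[ -5   3   6  -4  |   29 ]
[  0  -6   2  -6  |  -46 ]
[  0   0  -4   4  |    8 ]
[  0   0   0  -6  |  -18 ]
Back-substitution:
x_4 = (-18) / -6 = 3
x_3 = (8 - (4)*(3)) / -4 = 1
x_2 = (-46 - (2)*(1) - (-6)*(3)) / -6 = 5
x_1 = (29 - (3)*(5) - (6)*(1) - (-4)*(3)) / -5 = -4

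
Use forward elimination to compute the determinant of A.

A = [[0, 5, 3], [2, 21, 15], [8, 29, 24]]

Forward elimination:
R1 <-> R2   (pivot in column 1 was zero)
[ 2  21  15 ]
[ 0   5   3 ]
[ 8  29  24 ]
R3 <- R3 - (4)*R1:  [   0  -55  -36 ]
R3 <- R3 - (-11)*R2:  [  0   0  -3 ]
Upper-triangular form:
[ 2  21  15 ]
[ 0   5   3 ]
[ 0   0  -3 ]
det(A) = (-1)^1 * (2) * (5) * (-3) = 30  (1 row swap -> sign -1)

det(A) = 30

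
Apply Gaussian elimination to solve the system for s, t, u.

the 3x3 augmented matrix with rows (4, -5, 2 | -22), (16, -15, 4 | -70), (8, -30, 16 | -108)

Forward elimination on [A|b]:
R2 <- R2 - (4)*R1:  [  0   5  -4  18 ]
R3 <- R3 - (2)*R1:  [   0  -20   12  -64 ]
R3 <- R3 - (-4)*R2:  [  0   0  -4   8 ]
Row echelon form:
[ 4  -5   2  |  -22 ]
[ 0   5  -4  |   18 ]
[ 0   0  -4  |    8 ]
Back-substitution:
u = (8) / -4 = -2
t = (18 - (-4)*(-2)) / 5 = 2
s = (-22 - (-5)*(2) - (2)*(-2)) / 4 = -2

(-2, 2, -2)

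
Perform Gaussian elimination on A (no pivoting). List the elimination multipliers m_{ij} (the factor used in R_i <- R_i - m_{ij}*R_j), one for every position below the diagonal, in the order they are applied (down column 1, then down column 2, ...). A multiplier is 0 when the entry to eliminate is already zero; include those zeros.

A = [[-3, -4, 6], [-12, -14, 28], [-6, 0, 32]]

Forward elimination:
R2 <- R2 - (4)*R1:  [ 0  2  4 ]
R3 <- R3 - (2)*R1:  [  0   8  20 ]
R3 <- R3 - (4)*R2:  [ 0  0  4 ]
Multipliers (in order of application): m_{21} = 4, m_{31} = 2, m_{32} = 4

multipliers: 4, 2, 4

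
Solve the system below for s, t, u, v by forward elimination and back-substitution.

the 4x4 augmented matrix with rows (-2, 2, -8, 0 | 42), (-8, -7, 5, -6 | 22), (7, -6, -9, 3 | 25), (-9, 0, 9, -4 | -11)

Forward elimination on [A|b]:
R2 <- R2 - (4)*R1:  [    0   -15    37    -6  -146 ]
R3 <- R3 - (-7/2)*R1:  [   0    1  -37    3  172 ]
R4 <- R4 - (9/2)*R1:  [    0    -9    45    -4  -200 ]
R3 <- R3 - (-1/15)*R2:  [       0        0  -518/15     13/5  2434/15 ]
R4 <- R4 - (3/5)*R2:  [      0       0   114/5    -2/5  -562/5 ]
R4 <- R4 - (-171/259)*R3:  [         0          0          0    341/259  -1364/259 ]
Row echelon form:
[ -2    2       -8        0  |         42 ]
[  0  -15       37       -6  |       -146 ]
[  0    0  -518/15     13/5  |    2434/15 ]
[  0    0        0  341/259  |  -1364/259 ]
Back-substitution:
v = (-1364/259) / (341/259) = -4
u = (2434/15 - (13/5)*(-4)) / (-518/15) = -5
t = (-146 - (37)*(-5) - (-6)*(-4)) / -15 = -1
s = (42 - (2)*(-1) - (-8)*(-5)) / -2 = -2

(-2, -1, -5, -4)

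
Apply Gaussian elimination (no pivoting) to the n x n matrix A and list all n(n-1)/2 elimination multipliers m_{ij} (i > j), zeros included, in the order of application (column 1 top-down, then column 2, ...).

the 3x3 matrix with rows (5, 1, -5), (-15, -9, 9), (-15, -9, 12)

multipliers: -3, -3, 1

Forward elimination:
R2 <- R2 - (-3)*R1:  [  0  -6  -6 ]
R3 <- R3 - (-3)*R1:  [  0  -6  -3 ]
R3 <- R3 - (1)*R2:  [ 0  0  3 ]
Multipliers (in order of application): m_{21} = -3, m_{31} = -3, m_{32} = 1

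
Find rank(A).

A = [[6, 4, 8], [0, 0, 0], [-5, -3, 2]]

Row reduction:
R3 <- R3 - (-5/6)*R1:  [    0   1/3  26/3 ]
R2 <-> R3   (pivot in column 2 was zero)
[ 6    4     8 ]
[ 0  1/3  26/3 ]
[ 0    0     0 ]
Row echelon form:
[ 6    4     8 ]
[ 0  1/3  26/3 ]
[ 0    0     0 ]
Nonzero rows / pivot columns: 2

rank(A) = 2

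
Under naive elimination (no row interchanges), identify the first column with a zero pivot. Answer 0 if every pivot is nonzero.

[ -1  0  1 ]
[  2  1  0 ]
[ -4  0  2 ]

Naive forward elimination:
R2 <- R2 - (-2)*R1:  [ 0  1  2 ]
R3 <- R3 - (4)*R1:  [  0   0  -2 ]
All pivots nonzero; naive elimination completes without hitting a zero pivot.

first zero-pivot column = 0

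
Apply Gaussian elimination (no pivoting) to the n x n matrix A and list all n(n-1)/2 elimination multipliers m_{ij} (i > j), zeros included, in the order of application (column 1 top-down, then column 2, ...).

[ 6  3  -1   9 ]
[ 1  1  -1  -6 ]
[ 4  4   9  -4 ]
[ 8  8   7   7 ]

multipliers: 1/6, 2/3, 4/3, 4, 8, 15/13

Forward elimination:
R2 <- R2 - (1/6)*R1:  [     0    1/2   -5/6  -15/2 ]
R3 <- R3 - (2/3)*R1:  [    0     2  29/3   -10 ]
R4 <- R4 - (4/3)*R1:  [    0     4  25/3    -5 ]
R3 <- R3 - (4)*R2:  [  0   0  13  20 ]
R4 <- R4 - (8)*R2:  [  0   0  15  55 ]
R4 <- R4 - (15/13)*R3:  [      0       0       0  415/13 ]
Multipliers (in order of application): m_{21} = 1/6, m_{31} = 2/3, m_{41} = 4/3, m_{32} = 4, m_{42} = 8, m_{43} = 15/13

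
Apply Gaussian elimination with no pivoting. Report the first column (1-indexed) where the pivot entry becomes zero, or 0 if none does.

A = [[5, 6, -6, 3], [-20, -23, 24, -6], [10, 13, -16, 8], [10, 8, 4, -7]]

Naive forward elimination:
R2 <- R2 - (-4)*R1:  [ 0  1  0  6 ]
R3 <- R3 - (2)*R1:  [  0   1  -4   2 ]
R4 <- R4 - (2)*R1:  [   0   -4   16  -13 ]
R3 <- R3 - (1)*R2:  [  0   0  -4  -4 ]
R4 <- R4 - (-4)*R2:  [  0   0  16  11 ]
R4 <- R4 - (-4)*R3:  [  0   0   0  -5 ]
All pivots nonzero; naive elimination completes without hitting a zero pivot.

first zero-pivot column = 0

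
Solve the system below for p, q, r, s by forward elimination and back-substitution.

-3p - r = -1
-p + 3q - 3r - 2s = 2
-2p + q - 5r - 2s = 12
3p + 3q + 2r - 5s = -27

Forward elimination on [A|b]:
R2 <- R2 - (1/3)*R1:  [    0     3  -8/3    -2   7/3 ]
R3 <- R3 - (2/3)*R1:  [     0      1  -13/3     -2   38/3 ]
R4 <- R4 - (-1)*R1:  [   0    3    1   -5  -28 ]
R3 <- R3 - (1/3)*R2:  [     0      0  -31/9   -4/3  107/9 ]
R4 <- R4 - (1)*R2:  [     0      0   11/3     -3  -91/3 ]
R4 <- R4 - (-33/31)*R3:  [       0        0        0  -137/31  -548/31 ]
Row echelon form:
[ -3  0     -1        0  |       -1 ]
[  0  3   -8/3       -2  |      7/3 ]
[  0  0  -31/9     -4/3  |    107/9 ]
[  0  0      0  -137/31  |  -548/31 ]
Back-substitution:
s = (-548/31) / (-137/31) = 4
r = (107/9 - (-4/3)*(4)) / (-31/9) = -5
q = (7/3 - (-8/3)*(-5) - (-2)*(4)) / 3 = -1
p = (-1 - (-1)*(-5)) / -3 = 2

(2, -1, -5, 4)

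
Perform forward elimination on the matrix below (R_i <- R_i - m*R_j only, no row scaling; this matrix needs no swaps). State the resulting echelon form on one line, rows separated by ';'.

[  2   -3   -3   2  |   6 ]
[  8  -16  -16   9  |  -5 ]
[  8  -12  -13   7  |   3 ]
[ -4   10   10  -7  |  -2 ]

REF = [2 -3 -3 2 6; 0 -4 -4 1 -29; 0 0 -1 -1 -21; 0 0 0 -2 -19]

Forward elimination:
R2 <- R2 - (4)*R1:  [   0   -4   -4    1  -29 ]
R3 <- R3 - (4)*R1:  [   0    0   -1   -1  -21 ]
R4 <- R4 - (-2)*R1:  [  0   4   4  -3  10 ]
R4 <- R4 - (-1)*R2:  [   0    0    0   -2  -19 ]
Row echelon form:
[ 2  -3  -3   2  |    6 ]
[ 0  -4  -4   1  |  -29 ]
[ 0   0  -1  -1  |  -21 ]
[ 0   0   0  -2  |  -19 ]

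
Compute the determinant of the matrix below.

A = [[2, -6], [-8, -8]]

Forward elimination:
R2 <- R2 - (-4)*R1:  [   0  -32 ]
Upper-triangular form:
[ 2   -6 ]
[ 0  -32 ]
det(A) = (-1)^0 * (2) * (-32) = -64  (0 row swaps -> sign +1)

det(A) = -64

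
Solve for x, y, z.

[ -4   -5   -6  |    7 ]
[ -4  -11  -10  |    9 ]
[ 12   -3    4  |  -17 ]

Forward elimination on [A|b]:
R2 <- R2 - (1)*R1:  [  0  -6  -4   2 ]
R3 <- R3 - (-3)*R1:  [   0  -18  -14    4 ]
R3 <- R3 - (3)*R2:  [  0   0  -2  -2 ]
Row echelon form:
[ -4  -5  -6  |   7 ]
[  0  -6  -4  |   2 ]
[  0   0  -2  |  -2 ]
Back-substitution:
z = (-2) / -2 = 1
y = (2 - (-4)*(1)) / -6 = -1
x = (7 - (-5)*(-1) - (-6)*(1)) / -4 = -2

(-2, -1, 1)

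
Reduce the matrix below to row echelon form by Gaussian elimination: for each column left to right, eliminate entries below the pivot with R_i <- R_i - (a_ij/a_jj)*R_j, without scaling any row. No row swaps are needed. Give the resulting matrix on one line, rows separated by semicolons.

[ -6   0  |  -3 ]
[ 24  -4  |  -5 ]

Forward elimination:
R2 <- R2 - (-4)*R1:  [   0   -4  -17 ]
Row echelon form:
[ -6   0  |   -3 ]
[  0  -4  |  -17 ]

REF = [-6 0 -3; 0 -4 -17]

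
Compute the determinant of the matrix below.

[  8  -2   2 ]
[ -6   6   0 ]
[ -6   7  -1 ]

det(A) = -48

Forward elimination:
R2 <- R2 - (-3/4)*R1:  [   0  9/2  3/2 ]
R3 <- R3 - (-3/4)*R1:  [    0  11/2   1/2 ]
R3 <- R3 - (11/9)*R2:  [    0     0  -4/3 ]
Upper-triangular form:
[ 8   -2     2 ]
[ 0  9/2   3/2 ]
[ 0    0  -4/3 ]
det(A) = (-1)^0 * (8) * (9/2) * (-4/3) = -48  (0 row swaps -> sign +1)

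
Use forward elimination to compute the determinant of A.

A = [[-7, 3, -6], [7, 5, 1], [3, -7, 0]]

det(A) = 344

Forward elimination:
R2 <- R2 - (-1)*R1:  [  0   8  -5 ]
R3 <- R3 - (-3/7)*R1:  [     0  -40/7  -18/7 ]
R3 <- R3 - (-5/7)*R2:  [     0      0  -43/7 ]
Upper-triangular form:
[ -7  3     -6 ]
[  0  8     -5 ]
[  0  0  -43/7 ]
det(A) = (-1)^0 * (-7) * (8) * (-43/7) = 344  (0 row swaps -> sign +1)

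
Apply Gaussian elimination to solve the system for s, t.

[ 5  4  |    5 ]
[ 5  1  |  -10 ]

Forward elimination on [A|b]:
R2 <- R2 - (1)*R1:  [   0   -3  -15 ]
Row echelon form:
[ 5   4  |    5 ]
[ 0  -3  |  -15 ]
Back-substitution:
t = (-15) / -3 = 5
s = (5 - (4)*(5)) / 5 = -3

(-3, 5)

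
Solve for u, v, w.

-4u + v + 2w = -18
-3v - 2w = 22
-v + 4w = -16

(1, -4, -5)

Forward elimination on [A|b]:
R3 <- R3 - (1/3)*R2:  [     0      0   14/3  -70/3 ]
Row echelon form:
[ -4   1     2  |    -18 ]
[  0  -3    -2  |     22 ]
[  0   0  14/3  |  -70/3 ]
Back-substitution:
w = (-70/3) / (14/3) = -5
v = (22 - (-2)*(-5)) / -3 = -4
u = (-18 - (1)*(-4) - (2)*(-5)) / -4 = 1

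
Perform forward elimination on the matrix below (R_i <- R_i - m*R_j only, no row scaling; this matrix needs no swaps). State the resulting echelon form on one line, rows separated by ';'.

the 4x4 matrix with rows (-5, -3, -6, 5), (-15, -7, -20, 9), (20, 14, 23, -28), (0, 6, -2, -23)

REF = [-5 -3 -6 5; 0 2 -2 -6; 0 0 1 -2; 0 0 0 3]

Forward elimination:
R2 <- R2 - (3)*R1:  [  0   2  -2  -6 ]
R3 <- R3 - (-4)*R1:  [  0   2  -1  -8 ]
R3 <- R3 - (1)*R2:  [  0   0   1  -2 ]
R4 <- R4 - (3)*R2:  [  0   0   4  -5 ]
R4 <- R4 - (4)*R3:  [ 0  0  0  3 ]
Row echelon form:
[ -5  -3  -6   5 ]
[  0   2  -2  -6 ]
[  0   0   1  -2 ]
[  0   0   0   3 ]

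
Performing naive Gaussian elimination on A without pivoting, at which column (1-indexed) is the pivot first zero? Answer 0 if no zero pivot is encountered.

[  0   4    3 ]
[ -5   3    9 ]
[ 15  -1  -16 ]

Naive forward elimination:
Pivot entry (1,1) is zero but row 2 has -5 in column 1 -> naive elimination stops; a row interchange (e.g. R1 <-> R2) would be required here.

first zero-pivot column = 1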